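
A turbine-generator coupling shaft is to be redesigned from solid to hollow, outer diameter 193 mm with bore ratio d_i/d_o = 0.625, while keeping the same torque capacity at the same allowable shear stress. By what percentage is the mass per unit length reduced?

32.0 %

Equal τ_max and T ⇒ the solid shaft needs d_s³ = d_o³(1−k⁴), so d_s = 193·(1−0.625⁴)^(1/3) = 182.6 mm.
Area ratio A_h/A_s = d_o²(1−k²)/d_s² = (1−k²)/(1−k⁴)^(2/3) = 0.6805.
Mass saving = 1 − 0.6805 = 32.0 %.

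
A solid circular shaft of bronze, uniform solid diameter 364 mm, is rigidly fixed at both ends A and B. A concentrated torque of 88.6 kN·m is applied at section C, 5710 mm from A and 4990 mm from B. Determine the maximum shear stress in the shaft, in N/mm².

With uniform GJ and both ends fixed, compatibility θ_AC = θ_CB gives T_A·a = T_B·b, together with T_A + T_B = T₀.
T_A = T₀·b/(a+b) = 88600·4990/10700 = 41320 N·m; T_B = 47280 N·m.
τ in each portion: τ_AC = 4.36×10^6 Pa, τ_CB = 4.99×10^6 Pa; maximum is in CB.
τ_max = T_CB·r/J = 47280·0.182/1.72×10^-3 = 4.993×10^6 Pa.

4.99 N/mm²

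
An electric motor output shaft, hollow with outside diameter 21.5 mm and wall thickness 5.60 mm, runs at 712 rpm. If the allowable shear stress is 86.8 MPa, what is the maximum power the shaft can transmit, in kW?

12.0 kW

J = π(d_o⁴ − d_i⁴)/32 = π(0.0215⁴ − 0.0103⁴)/32 = 1.987×10^-8 m⁴.
T_max = τ_allow·J/r = 8.68×10^7 × 1.987×10^-8 / 0.0107 = 160.5 N·m.
ω = 2π·712/60 = 74.56 rad/s, so P_max = T_max·ω = 1.196×10^4 W.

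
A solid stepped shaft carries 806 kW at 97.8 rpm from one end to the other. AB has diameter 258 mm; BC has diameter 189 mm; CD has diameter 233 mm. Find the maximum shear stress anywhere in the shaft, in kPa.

ω = 2π·97.8/60 = 10.24 rad/s, so T = P/ω = 806×10³ / 10.24 = 78700 N·m.
Under the same torque, τ_max = 16T/(πd³) is largest where d is smallest — segment BC (d = 189 mm).
τ_max = 16·78700/(π·(0.189)³) = 5.937×10^7 Pa.

59400 kPa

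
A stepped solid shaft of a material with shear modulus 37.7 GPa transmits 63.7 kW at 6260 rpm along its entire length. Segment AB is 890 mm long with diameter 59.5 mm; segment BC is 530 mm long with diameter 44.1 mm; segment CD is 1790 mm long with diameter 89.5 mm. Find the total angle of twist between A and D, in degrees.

0.360°

ω = 2π·6260/60 = 655.5 rad/s, so T = P/ω = 63.7×10³ / 655.5 = 97.17 N·m.
J_AB = π(0.0595)⁴/32 = 1.23×10^-6 m⁴; J_BC = π(0.0441)⁴/32 = 3.71×10^-7 m⁴; J_CD = π(0.0895)⁴/32 = 6.30×10^-6 m⁴.
θ = (T/G)·Σ L_i/J_i = (97.17/37.7×10⁹)·(0.890/1.23×10^-6 + 0.530/3.71×10^-7 + 1.79/6.30×10^-6) = 6.276×10^-3 rad.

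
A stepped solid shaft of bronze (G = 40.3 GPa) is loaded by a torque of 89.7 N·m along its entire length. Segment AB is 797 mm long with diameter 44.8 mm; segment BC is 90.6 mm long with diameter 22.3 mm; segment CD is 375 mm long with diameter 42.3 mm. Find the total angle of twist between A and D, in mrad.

15.4 mrad

J_AB = π(0.0448)⁴/32 = 3.95×10^-7 m⁴; J_BC = π(0.0223)⁴/32 = 2.43×10^-8 m⁴; J_CD = π(0.0423)⁴/32 = 3.14×10^-7 m⁴.
θ = (T/G)·Σ L_i/J_i = (89.70/40.3×10⁹)·(0.797/3.95×10^-7 + 0.0906/2.43×10^-8 + 0.375/3.14×10^-7) = 0.01545 rad.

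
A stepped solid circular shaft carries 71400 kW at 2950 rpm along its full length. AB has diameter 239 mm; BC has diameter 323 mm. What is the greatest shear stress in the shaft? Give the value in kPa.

86200 kPa

ω = 2π·2950/60 = 308.9 rad/s, so T = P/ω = 71400×10³ / 308.9 = 231100 N·m.
Under the same torque, τ_max = 16T/(πd³) is largest where d is smallest — segment AB (d = 239 mm).
τ_max = 16·231100/(π·(0.239)³) = 8.622×10^7 Pa.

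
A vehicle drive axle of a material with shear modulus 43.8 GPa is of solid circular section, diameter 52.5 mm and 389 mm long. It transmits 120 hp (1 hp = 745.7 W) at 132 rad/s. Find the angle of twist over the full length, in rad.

0.00807 rad

ω = 132 rad/s, so T = P/ω = 120×745.7 / 132.0 = 677.9 N·m.
J = πd⁴/32 = π(0.0525)⁴/32 = 7.458×10^-7 m⁴.
θ = T·L/(G·J) = 677.9 × 0.389 / (43.8×10⁹ × 7.458×10^-7) = 8.073×10^-3 rad.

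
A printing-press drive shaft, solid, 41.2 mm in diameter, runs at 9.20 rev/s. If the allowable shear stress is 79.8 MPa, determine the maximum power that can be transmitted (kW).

63.3 kW

J = πd⁴/32 = π(0.0412)⁴/32 = 2.829×10^-7 m⁴.
T_max = τ_allow·J/r = 7.98×10^7 × 2.829×10^-7 / 0.0206 = 1096 N·m.
ω = 2π·9.20 = 57.81 rad/s, so P_max = T_max·ω = 6.334×10^4 W.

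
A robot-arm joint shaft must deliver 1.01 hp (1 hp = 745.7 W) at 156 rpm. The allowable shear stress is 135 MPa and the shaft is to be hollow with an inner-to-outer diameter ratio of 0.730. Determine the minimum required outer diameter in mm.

ω = 2π·156/60 = 16.34 rad/s, so T = P/ω = 1.01×745.7 / 16.34 = 46.10 N·m.
For a hollow shaft with d_i/d_o = 0.730: τ_max = 16T/(π d_o³ (1−k⁴)), so d_o = [16T/(π τ_allow (1−k⁴))]^(1/3) = [16·46.10/(π·1.35×10^8·0.7160)]^(1/3) = 0.01344 m.

13.4 mm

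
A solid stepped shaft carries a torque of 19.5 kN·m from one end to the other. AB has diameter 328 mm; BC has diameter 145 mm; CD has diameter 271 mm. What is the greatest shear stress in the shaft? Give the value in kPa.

Under the same torque, τ_max = 16T/(πd³) is largest where d is smallest — segment BC (d = 145 mm).
τ_max = 16·19500/(π·(0.145)³) = 3.258×10^7 Pa.

32600 kPa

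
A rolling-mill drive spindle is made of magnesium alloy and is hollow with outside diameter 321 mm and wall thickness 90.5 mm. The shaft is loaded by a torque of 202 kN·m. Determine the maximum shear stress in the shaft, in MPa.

J = π(d_o⁴ − d_i⁴)/32 = π(0.321⁴ − 0.140⁴)/32 = 1.005×10^-3 m⁴.
τ_max = T·r/J = 202000 × 0.161 / 1.005×10^-3 = 3.227×10^7 Pa.

32.3 MPa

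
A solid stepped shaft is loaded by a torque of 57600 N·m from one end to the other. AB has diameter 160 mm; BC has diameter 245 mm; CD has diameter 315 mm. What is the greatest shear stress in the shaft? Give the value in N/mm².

Under the same torque, τ_max = 16T/(πd³) is largest where d is smallest — segment AB (d = 160 mm).
τ_max = 16·57600/(π·(0.160)³) = 7.162×10^7 Pa.

71.6 N/mm²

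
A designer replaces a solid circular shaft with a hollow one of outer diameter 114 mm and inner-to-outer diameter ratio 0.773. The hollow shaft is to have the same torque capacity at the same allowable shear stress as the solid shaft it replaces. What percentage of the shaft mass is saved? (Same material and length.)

Equal τ_max and T ⇒ the solid shaft needs d_s³ = d_o³(1−k⁴), so d_s = 114·(1−0.773⁴)^(1/3) = 98.39 mm.
Area ratio A_h/A_s = d_o²(1−k²)/d_s² = (1−k²)/(1−k⁴)^(2/3) = 0.5403.
Mass saving = 1 − 0.5403 = 46.0 %.

46.0 %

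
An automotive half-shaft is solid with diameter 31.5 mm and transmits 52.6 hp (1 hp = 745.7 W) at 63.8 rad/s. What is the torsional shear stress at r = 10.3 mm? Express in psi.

ω = 63.8 rad/s, so T = P/ω = 52.6×745.7 / 63.80 = 614.8 N·m.
J = πd⁴/32 = π(0.0315)⁴/32 = 9.666×10^-8 m⁴.
Shear stress varies linearly with radius: τ = T·r/J = 614.8 × 0.0103 / 9.666×10^-8 = 6.551×10^7 Pa.

9500 psi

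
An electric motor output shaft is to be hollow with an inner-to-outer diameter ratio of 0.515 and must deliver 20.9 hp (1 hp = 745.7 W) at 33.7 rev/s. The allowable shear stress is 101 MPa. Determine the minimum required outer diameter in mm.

15.9 mm

ω = 2π·33.7 = 211.7 rad/s, so T = P/ω = 20.9×745.7 / 211.7 = 73.60 N·m.
For a hollow shaft with d_i/d_o = 0.515: τ_max = 16T/(π d_o³ (1−k⁴)), so d_o = [16T/(π τ_allow (1−k⁴))]^(1/3) = [16·73.60/(π·1.01×10^8·0.9297)]^(1/3) = 0.01586 m.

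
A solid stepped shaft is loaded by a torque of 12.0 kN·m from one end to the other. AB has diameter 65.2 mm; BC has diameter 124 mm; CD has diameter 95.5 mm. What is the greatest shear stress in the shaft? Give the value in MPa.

Under the same torque, τ_max = 16T/(πd³) is largest where d is smallest — segment AB (d = 65.2 mm).
τ_max = 16·12000/(π·(0.0652)³) = 2.205×10^8 Pa.

220 MPa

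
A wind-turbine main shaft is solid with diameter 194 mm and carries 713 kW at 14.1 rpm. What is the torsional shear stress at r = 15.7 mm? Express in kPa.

54500 kPa

ω = 2π·14.1/60 = 1.477 rad/s, so T = P/ω = 713×10³ / 1.477 = 482900 N·m.
J = πd⁴/32 = π(0.194)⁴/32 = 1.391×10^-4 m⁴.
Shear stress varies linearly with radius: τ = T·r/J = 482900 × 0.0157 / 1.391×10^-4 = 5.452×10^7 Pa.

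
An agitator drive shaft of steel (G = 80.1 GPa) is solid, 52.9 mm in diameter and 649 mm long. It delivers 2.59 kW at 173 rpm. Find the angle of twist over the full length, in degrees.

0.0863°

ω = 2π·173/60 = 18.12 rad/s, so T = P/ω = 2.59×10³ / 18.12 = 143.0 N·m.
J = πd⁴/32 = π(0.0529)⁴/32 = 7.688×10^-7 m⁴.
θ = T·L/(G·J) = 143.0 × 0.649 / (80.1×10⁹ × 7.688×10^-7) = 1.507×10^-3 rad.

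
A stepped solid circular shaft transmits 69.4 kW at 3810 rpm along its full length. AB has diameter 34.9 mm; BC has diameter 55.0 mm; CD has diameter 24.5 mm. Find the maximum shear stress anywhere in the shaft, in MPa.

ω = 2π·3810/60 = 399.0 rad/s, so T = P/ω = 69.4×10³ / 399.0 = 173.9 N·m.
Under the same torque, τ_max = 16T/(πd³) is largest where d is smallest — segment CD (d = 24.5 mm).
τ_max = 16·173.9/(π·(0.0245)³) = 6.024×10^7 Pa.

60.2 MPa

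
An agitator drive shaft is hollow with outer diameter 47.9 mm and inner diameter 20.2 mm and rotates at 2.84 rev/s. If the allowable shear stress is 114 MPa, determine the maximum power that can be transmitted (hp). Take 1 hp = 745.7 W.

J = π(d_o⁴ − d_i⁴)/32 = π(0.0479⁴ − 0.0202⁴)/32 = 5.005×10^-7 m⁴.
T_max = τ_allow·J/r = 1.14×10^8 × 5.005×10^-7 / 0.0239 = 2382 N·m.
ω = 2π·2.84 = 17.84 rad/s, so P_max = T_max·ω = 4.251×10^4 W.

57.0 hp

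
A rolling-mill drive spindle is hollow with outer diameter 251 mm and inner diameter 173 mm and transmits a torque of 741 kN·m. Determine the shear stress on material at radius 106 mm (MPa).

260 MPa

J = π(d_o⁴ − d_i⁴)/32 = π(0.251⁴ − 0.173⁴)/32 = 3.017×10^-4 m⁴.
Shear stress varies linearly with radius: τ = T·r/J = 741000 × 0.106 / 3.017×10^-4 = 2.603×10^8 Pa.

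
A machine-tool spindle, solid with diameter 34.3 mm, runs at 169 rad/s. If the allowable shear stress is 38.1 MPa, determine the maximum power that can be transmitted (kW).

51.0 kW

J = πd⁴/32 = π(0.0343)⁴/32 = 1.359×10^-7 m⁴.
T_max = τ_allow·J/r = 3.81×10^7 × 1.359×10^-7 / 0.0171 = 301.9 N·m.
ω = 169 rad/s, so P_max = T_max·ω = 5.102×10^4 W.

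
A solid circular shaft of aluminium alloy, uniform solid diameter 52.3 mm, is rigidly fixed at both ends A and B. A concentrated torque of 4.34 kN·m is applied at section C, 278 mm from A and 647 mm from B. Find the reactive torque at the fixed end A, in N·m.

3040 N·m

With uniform GJ and both ends fixed, compatibility θ_AC = θ_CB gives T_A·a = T_B·b, together with T_A + T_B = T₀.
T_A = T₀·b/(a+b) = 4340·647/925.0 = 3036 N·m; T_B = 1304 N·m.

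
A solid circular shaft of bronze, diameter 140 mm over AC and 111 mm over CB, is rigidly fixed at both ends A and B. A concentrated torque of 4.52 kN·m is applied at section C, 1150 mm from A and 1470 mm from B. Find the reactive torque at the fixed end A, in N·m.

Compatibility: T_A·a/J_AC = T_B·b/J_CB with T_A + T_B = T₀.
J_AC = 3.77×10^-5 m⁴, J_CB = 1.49×10^-5 m⁴, so T_A = T₀·(J_AC/a)/((J_AC/a)+(J_CB/b)) = 3453 N·m, T_B = 1067 N·m.

3450 N·m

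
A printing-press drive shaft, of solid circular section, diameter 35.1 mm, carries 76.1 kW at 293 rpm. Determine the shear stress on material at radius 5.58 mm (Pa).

9.29e7 Pa

ω = 2π·293/60 = 30.68 rad/s, so T = P/ω = 76.1×10³ / 30.68 = 2480 N·m.
J = πd⁴/32 = π(0.0351)⁴/32 = 1.490×10^-7 m⁴.
Shear stress varies linearly with radius: τ = T·r/J = 2480 × 0.00558 / 1.490×10^-7 = 9.287×10^7 Pa.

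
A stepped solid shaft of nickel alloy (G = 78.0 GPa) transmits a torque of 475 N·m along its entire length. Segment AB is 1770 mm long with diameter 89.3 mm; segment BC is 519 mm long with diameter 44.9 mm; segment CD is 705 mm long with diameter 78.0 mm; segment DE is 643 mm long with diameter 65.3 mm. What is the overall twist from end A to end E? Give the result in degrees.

J_AB = π(0.0893)⁴/32 = 6.24×10^-6 m⁴; J_BC = π(0.0449)⁴/32 = 3.99×10^-7 m⁴; J_CD = π(0.0780)⁴/32 = 3.63×10^-6 m⁴; J_DE = π(0.0653)⁴/32 = 1.79×10^-6 m⁴.
θ = (T/G)·Σ L_i/J_i = (475.0/78.0×10⁹)·(1.77/6.24×10^-6 + 0.519/3.99×10^-7 + 0.705/3.63×10^-6 + 0.643/1.79×10^-6) = 0.01302 rad.

0.746°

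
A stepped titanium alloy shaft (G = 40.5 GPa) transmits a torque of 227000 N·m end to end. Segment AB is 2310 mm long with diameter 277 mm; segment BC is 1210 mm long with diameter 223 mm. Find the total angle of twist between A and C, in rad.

J_AB = π(0.277)⁴/32 = 5.78×10^-4 m⁴; J_BC = π(0.223)⁴/32 = 2.43×10^-4 m⁴.
θ = (T/G)·Σ L_i/J_i = (227000/40.5×10⁹)·(2.31/5.78×10^-4 + 1.21/2.43×10^-4) = 0.05034 rad.

0.0503 rad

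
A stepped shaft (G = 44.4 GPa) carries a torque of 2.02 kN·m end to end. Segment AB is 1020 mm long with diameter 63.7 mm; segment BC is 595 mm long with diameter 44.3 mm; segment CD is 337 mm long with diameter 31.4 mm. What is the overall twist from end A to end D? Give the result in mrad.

J_AB = π(0.0637)⁴/32 = 1.62×10^-6 m⁴; J_BC = π(0.0443)⁴/32 = 3.78×10^-7 m⁴; J_CD = π(0.0314)⁴/32 = 9.54×10^-8 m⁴.
θ = (T/G)·Σ L_i/J_i = (2020/44.4×10⁹)·(1.02/1.62×10^-6 + 0.595/3.78×10^-7 + 0.337/9.54×10^-8) = 0.2610 rad.

261 mrad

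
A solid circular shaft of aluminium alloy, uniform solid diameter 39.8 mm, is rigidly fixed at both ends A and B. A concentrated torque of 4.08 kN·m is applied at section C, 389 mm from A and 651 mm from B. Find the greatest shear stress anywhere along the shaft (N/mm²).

With uniform GJ and both ends fixed, compatibility θ_AC = θ_CB gives T_A·a = T_B·b, together with T_A + T_B = T₀.
T_A = T₀·b/(a+b) = 4080·651/1040 = 2554 N·m; T_B = 1526 N·m.
τ in each portion: τ_AC = 2.06×10^8 Pa, τ_CB = 1.23×10^8 Pa; maximum is in AC.
τ_max = T_AC·r/J = 2554·0.0199/2.46×10^-7 = 2.063×10^8 Pa.

206 N/mm²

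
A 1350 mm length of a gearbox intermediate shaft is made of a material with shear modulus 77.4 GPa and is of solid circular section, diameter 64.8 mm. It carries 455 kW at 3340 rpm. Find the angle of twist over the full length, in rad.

0.0131 rad

ω = 2π·3340/60 = 349.8 rad/s, so T = P/ω = 455×10³ / 349.8 = 1301 N·m.
J = πd⁴/32 = π(0.0648)⁴/32 = 1.731×10^-6 m⁴.
θ = T·L/(G·J) = 1301 × 1.35 / (77.4×10⁹ × 1.731×10^-6) = 0.01311 rad.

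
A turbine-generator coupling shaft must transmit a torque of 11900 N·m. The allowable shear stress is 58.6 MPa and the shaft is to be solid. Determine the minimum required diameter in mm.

For a solid shaft τ_max = 16T/(πd³), so d = (16T/(π τ_allow))^(1/3) = (16·11900/(π·5.86×10^7))^(1/3) = 0.1011 m.

101 mm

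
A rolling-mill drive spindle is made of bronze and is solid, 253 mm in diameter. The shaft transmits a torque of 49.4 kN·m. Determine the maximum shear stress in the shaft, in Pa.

J = πd⁴/32 = π(0.253)⁴/32 = 4.022×10^-4 m⁴.
τ_max = T·r/J = 49400 × 0.127 / 4.022×10^-4 = 1.554×10^7 Pa.

1.55e7 Pa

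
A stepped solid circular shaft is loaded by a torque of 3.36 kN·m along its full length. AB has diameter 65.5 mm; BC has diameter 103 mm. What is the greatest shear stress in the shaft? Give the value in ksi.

Under the same torque, τ_max = 16T/(πd³) is largest where d is smallest — segment AB (d = 65.5 mm).
τ_max = 16·3360/(π·(0.0655)³) = 6.090×10^7 Pa.

8.83 ksi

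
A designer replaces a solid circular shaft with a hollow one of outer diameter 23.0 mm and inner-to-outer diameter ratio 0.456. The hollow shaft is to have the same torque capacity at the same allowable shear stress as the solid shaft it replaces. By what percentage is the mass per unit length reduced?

Equal τ_max and T ⇒ the solid shaft needs d_s³ = d_o³(1−k⁴), so d_s = 23.0·(1−0.456⁴)^(1/3) = 22.66 mm.
Area ratio A_h/A_s = d_o²(1−k²)/d_s² = (1−k²)/(1−k⁴)^(2/3) = 0.8158.
Mass saving = 1 − 0.8158 = 18.4 %.

18.4 %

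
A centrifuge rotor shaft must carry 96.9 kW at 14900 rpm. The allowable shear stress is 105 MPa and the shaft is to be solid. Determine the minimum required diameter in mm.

ω = 2π·14900/60 = 1560 rad/s, so T = P/ω = 96.9×10³ / 1560 = 62.10 N·m.
For a solid shaft τ_max = 16T/(πd³), so d = (16T/(π τ_allow))^(1/3) = (16·62.10/(π·1.05×10^8))^(1/3) = 0.01444 m.

14.4 mm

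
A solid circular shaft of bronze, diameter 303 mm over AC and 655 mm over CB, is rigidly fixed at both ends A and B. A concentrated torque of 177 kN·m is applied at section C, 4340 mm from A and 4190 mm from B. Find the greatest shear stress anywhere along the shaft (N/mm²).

3.07 N/mm²

Compatibility: T_A·a/J_AC = T_B·b/J_CB with T_A + T_B = T₀.
J_AC = 8.28×10^-4 m⁴, J_CB = 0.0181 m⁴, so T_A = T₀·(J_AC/a)/((J_AC/a)+(J_CB/b)) = 7494 N·m, T_B = 169500 N·m.
τ in each portion: τ_AC = 1.37×10^6 Pa, τ_CB = 3.07×10^6 Pa; maximum is in CB.
τ_max = T_CB·r/J = 169500·0.328/0.0181 = 3.072×10^6 Pa.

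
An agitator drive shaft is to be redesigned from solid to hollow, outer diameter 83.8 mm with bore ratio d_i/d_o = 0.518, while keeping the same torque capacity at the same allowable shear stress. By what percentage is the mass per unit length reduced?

23.1 %

Equal τ_max and T ⇒ the solid shaft needs d_s³ = d_o³(1−k⁴), so d_s = 83.8·(1−0.518⁴)^(1/3) = 81.74 mm.
Area ratio A_h/A_s = d_o²(1−k²)/d_s² = (1−k²)/(1−k⁴)^(2/3) = 0.7690.
Mass saving = 1 − 0.7690 = 23.1 %.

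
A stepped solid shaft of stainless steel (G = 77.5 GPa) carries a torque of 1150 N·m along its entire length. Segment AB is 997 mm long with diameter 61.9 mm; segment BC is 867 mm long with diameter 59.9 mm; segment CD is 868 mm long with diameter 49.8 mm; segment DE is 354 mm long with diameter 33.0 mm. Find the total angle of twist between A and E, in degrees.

4.98°

J_AB = π(0.0619)⁴/32 = 1.44×10^-6 m⁴; J_BC = π(0.0599)⁴/32 = 1.26×10^-6 m⁴; J_CD = π(0.0498)⁴/32 = 6.04×10^-7 m⁴; J_DE = π(0.0330)⁴/32 = 1.16×10^-7 m⁴.
θ = (T/G)·Σ L_i/J_i = (1150/77.5×10⁹)·(0.997/1.44×10^-6 + 0.867/1.26×10^-6 + 0.868/6.04×10^-7 + 0.354/1.16×10^-7) = 0.08689 rad.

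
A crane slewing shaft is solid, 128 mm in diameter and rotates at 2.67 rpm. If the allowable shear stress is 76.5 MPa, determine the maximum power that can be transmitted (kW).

8.81 kW

J = πd⁴/32 = π(0.128)⁴/32 = 2.635×10^-5 m⁴.
T_max = τ_allow·J/r = 7.65×10^7 × 2.635×10^-5 / 0.0640 = 31500 N·m.
ω = 2π·2.67/60 = 0.2796 rad/s, so P_max = T_max·ω = 8808 W.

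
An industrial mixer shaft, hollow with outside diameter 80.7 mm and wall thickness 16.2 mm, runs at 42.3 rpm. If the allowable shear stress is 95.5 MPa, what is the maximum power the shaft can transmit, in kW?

38.1 kW

J = π(d_o⁴ − d_i⁴)/32 = π(0.0807⁴ − 0.0483⁴)/32 = 3.630×10^-6 m⁴.
T_max = τ_allow·J/r = 9.55×10^7 × 3.630×10^-6 / 0.0404 = 8590 N·m.
ω = 2π·42.3/60 = 4.430 rad/s, so P_max = T_max·ω = 3.805×10^4 W.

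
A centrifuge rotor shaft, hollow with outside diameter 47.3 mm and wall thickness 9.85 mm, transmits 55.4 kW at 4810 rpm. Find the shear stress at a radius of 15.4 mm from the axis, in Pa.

ω = 2π·4810/60 = 503.7 rad/s, so T = P/ω = 55.4×10³ / 503.7 = 110.0 N·m.
J = π(d_o⁴ − d_i⁴)/32 = π(0.0473⁴ − 0.0276⁴)/32 = 4.344×10^-7 m⁴.
Shear stress varies linearly with radius: τ = T·r/J = 110.0 × 0.0154 / 4.344×10^-7 = 3.899×10^6 Pa.

3.90e6 Pa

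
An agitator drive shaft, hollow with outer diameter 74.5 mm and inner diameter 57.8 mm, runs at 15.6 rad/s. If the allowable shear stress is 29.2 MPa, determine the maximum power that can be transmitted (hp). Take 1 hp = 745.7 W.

31.6 hp

J = π(d_o⁴ − d_i⁴)/32 = π(0.0745⁴ − 0.0578⁴)/32 = 1.929×10^-6 m⁴.
T_max = τ_allow·J/r = 2.92×10^7 × 1.929×10^-6 / 0.0372 = 1512 N·m.
ω = 15.6 rad/s, so P_max = T_max·ω = 2.358×10^4 W.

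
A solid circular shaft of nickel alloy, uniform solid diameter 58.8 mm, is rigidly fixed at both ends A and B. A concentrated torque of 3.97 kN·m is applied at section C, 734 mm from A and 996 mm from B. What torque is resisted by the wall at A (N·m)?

With uniform GJ and both ends fixed, compatibility θ_AC = θ_CB gives T_A·a = T_B·b, together with T_A + T_B = T₀.
T_A = T₀·b/(a+b) = 3970·996/1730 = 2286 N·m; T_B = 1684 N·m.

2290 N·m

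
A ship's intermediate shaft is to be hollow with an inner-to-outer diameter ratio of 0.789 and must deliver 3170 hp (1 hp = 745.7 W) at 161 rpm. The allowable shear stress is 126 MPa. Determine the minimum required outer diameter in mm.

ω = 2π·161/60 = 16.86 rad/s, so T = P/ω = 3170×745.7 / 16.86 = 140200 N·m.
For a hollow shaft with d_i/d_o = 0.789: τ_max = 16T/(π d_o³ (1−k⁴)), so d_o = [16T/(π τ_allow (1−k⁴))]^(1/3) = [16·140200/(π·1.26×10^8·0.6125)]^(1/3) = 0.2099 m.

210 mm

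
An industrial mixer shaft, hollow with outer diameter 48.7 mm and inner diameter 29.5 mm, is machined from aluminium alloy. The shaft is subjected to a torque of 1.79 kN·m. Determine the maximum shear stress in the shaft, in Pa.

J = π(d_o⁴ − d_i⁴)/32 = π(0.0487⁴ − 0.0295⁴)/32 = 4.779×10^-7 m⁴.
τ_max = T·r/J = 1790 × 0.0244 / 4.779×10^-7 = 9.121×10^7 Pa.

9.12e7 Pa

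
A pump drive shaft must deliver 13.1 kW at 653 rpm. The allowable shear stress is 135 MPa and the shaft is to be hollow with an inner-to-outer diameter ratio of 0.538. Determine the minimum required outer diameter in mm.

19.9 mm

ω = 2π·653/60 = 68.38 rad/s, so T = P/ω = 13.1×10³ / 68.38 = 191.6 N·m.
For a hollow shaft with d_i/d_o = 0.538: τ_max = 16T/(π d_o³ (1−k⁴)), so d_o = [16T/(π τ_allow (1−k⁴))]^(1/3) = [16·191.6/(π·1.35×10^8·0.9162)]^(1/3) = 0.01991 m.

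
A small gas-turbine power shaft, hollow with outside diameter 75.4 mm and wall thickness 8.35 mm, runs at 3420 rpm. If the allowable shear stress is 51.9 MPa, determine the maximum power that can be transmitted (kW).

J = π(d_o⁴ − d_i⁴)/32 = π(0.0754⁴ − 0.0587⁴)/32 = 2.008×10^-6 m⁴.
T_max = τ_allow·J/r = 5.19×10^7 × 2.008×10^-6 / 0.0377 = 2764 N·m.
ω = 2π·3420/60 = 358.1 rad/s, so P_max = T_max·ω = 9.898×10^5 W.

990 kW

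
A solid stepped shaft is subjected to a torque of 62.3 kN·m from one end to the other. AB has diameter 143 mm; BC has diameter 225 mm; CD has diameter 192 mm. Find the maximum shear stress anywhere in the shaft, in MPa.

Under the same torque, τ_max = 16T/(πd³) is largest where d is smallest — segment AB (d = 143 mm).
τ_max = 16·62300/(π·(0.143)³) = 1.085×10^8 Pa.

109 MPa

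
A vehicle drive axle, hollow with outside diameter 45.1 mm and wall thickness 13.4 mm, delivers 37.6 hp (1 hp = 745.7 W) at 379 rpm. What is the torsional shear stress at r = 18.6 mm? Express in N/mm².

33.3 N/mm²

ω = 2π·379/60 = 39.69 rad/s, so T = P/ω = 37.6×745.7 / 39.69 = 706.5 N·m.
J = π(d_o⁴ − d_i⁴)/32 = π(0.0451⁴ − 0.0183⁴)/32 = 3.952×10^-7 m⁴.
Shear stress varies linearly with radius: τ = T·r/J = 706.5 × 0.0186 / 3.952×10^-7 = 3.325×10^7 Pa.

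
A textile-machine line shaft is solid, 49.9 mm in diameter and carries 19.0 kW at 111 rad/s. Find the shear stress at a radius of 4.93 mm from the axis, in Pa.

ω = 111 rad/s, so T = P/ω = 19.0×10³ / 111.0 = 171.2 N·m.
J = πd⁴/32 = π(0.0499)⁴/32 = 6.087×10^-7 m⁴.
Shear stress varies linearly with radius: τ = T·r/J = 171.2 × 0.00493 / 6.087×10^-7 = 1.386×10^6 Pa.

1.39e6 Pa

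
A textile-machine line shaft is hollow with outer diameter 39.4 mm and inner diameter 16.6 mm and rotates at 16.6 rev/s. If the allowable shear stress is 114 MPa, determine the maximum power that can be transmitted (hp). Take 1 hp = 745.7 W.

185 hp

J = π(d_o⁴ − d_i⁴)/32 = π(0.0394⁴ − 0.0166⁴)/32 = 2.291×10^-7 m⁴.
T_max = τ_allow·J/r = 1.14×10^8 × 2.291×10^-7 / 0.0197 = 1326 N·m.
ω = 2π·16.6 = 104.3 rad/s, so P_max = T_max·ω = 1.383×10^5 W.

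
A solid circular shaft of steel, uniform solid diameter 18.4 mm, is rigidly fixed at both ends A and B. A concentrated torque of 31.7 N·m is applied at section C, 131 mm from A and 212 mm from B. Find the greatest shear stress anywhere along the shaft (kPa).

With uniform GJ and both ends fixed, compatibility θ_AC = θ_CB gives T_A·a = T_B·b, together with T_A + T_B = T₀.
T_A = T₀·b/(a+b) = 31.70·212/343.0 = 19.59 N·m; T_B = 12.11 N·m.
τ in each portion: τ_AC = 1.60×10^7 Pa, τ_CB = 9.90×10^6 Pa; maximum is in AC.
τ_max = T_AC·r/J = 19.59·0.00920/1.13×10^-8 = 1.602×10^7 Pa.

16000 kPa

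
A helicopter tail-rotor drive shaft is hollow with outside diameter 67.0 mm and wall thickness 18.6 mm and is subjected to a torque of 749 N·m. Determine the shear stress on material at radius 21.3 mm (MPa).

8.39 MPa

J = π(d_o⁴ − d_i⁴)/32 = π(0.0670⁴ − 0.0298⁴)/32 = 1.901×10^-6 m⁴.
Shear stress varies linearly with radius: τ = T·r/J = 749.0 × 0.0213 / 1.901×10^-6 = 8.393×10^6 Pa.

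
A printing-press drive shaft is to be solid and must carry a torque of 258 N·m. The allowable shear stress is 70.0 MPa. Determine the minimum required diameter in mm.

For a solid shaft τ_max = 16T/(πd³), so d = (16T/(π τ_allow))^(1/3) = (16·258.0/(π·7.00×10^7))^(1/3) = 0.02658 m.

26.6 mm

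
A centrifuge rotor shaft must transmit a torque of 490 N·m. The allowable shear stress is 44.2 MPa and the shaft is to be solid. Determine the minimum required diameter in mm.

For a solid shaft τ_max = 16T/(πd³), so d = (16T/(π τ_allow))^(1/3) = (16·490.0/(π·4.42×10^7))^(1/3) = 0.03836 m.

38.4 mm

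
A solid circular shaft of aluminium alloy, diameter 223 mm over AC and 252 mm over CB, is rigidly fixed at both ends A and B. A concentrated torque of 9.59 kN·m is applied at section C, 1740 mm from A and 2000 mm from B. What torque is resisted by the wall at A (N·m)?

Compatibility: T_A·a/J_AC = T_B·b/J_CB with T_A + T_B = T₀.
J_AC = 2.43×10^-4 m⁴, J_CB = 3.96×10^-4 m⁴, so T_A = T₀·(J_AC/a)/((J_AC/a)+(J_CB/b)) = 3965 N·m, T_B = 5625 N·m.

3960 N·m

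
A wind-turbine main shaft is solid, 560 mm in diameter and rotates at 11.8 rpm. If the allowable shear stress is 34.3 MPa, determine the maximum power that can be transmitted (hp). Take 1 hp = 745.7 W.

1960 hp

J = πd⁴/32 = π(0.560)⁴/32 = 9.655×10^-3 m⁴.
T_max = τ_allow·J/r = 3.43×10^7 × 9.655×10^-3 / 0.280 = 1.183e6 N·m.
ω = 2π·11.8/60 = 1.236 rad/s, so P_max = T_max·ω = 1.461×10^6 W.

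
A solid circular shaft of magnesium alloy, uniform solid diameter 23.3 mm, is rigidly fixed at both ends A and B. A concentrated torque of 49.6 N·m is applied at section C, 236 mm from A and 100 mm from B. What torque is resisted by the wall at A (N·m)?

With uniform GJ and both ends fixed, compatibility θ_AC = θ_CB gives T_A·a = T_B·b, together with T_A + T_B = T₀.
T_A = T₀·b/(a+b) = 49.60·100/336.0 = 14.76 N·m; T_B = 34.84 N·m.

14.8 N·m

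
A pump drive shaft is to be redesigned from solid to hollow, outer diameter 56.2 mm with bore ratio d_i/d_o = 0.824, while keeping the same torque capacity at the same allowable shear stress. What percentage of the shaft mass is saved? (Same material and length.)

Equal τ_max and T ⇒ the solid shaft needs d_s³ = d_o³(1−k⁴), so d_s = 56.2·(1−0.824⁴)^(1/3) = 45.74 mm.
Area ratio A_h/A_s = d_o²(1−k²)/d_s² = (1−k²)/(1−k⁴)^(2/3) = 0.4847.
Mass saving = 1 − 0.4847 = 51.5 %.

51.5 %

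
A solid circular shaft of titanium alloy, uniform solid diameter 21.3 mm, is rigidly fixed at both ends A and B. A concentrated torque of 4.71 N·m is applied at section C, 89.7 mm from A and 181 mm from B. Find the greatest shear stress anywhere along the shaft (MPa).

1.66 MPa

With uniform GJ and both ends fixed, compatibility θ_AC = θ_CB gives T_A·a = T_B·b, together with T_A + T_B = T₀.
T_A = T₀·b/(a+b) = 4.710·181/270.7 = 3.149 N·m; T_B = 1.561 N·m.
τ in each portion: τ_AC = 1.66×10^6 Pa, τ_CB = 8.23×10^5 Pa; maximum is in AC.
τ_max = T_AC·r/J = 3.149·0.0106/2.02×10^-8 = 1.660×10^6 Pa.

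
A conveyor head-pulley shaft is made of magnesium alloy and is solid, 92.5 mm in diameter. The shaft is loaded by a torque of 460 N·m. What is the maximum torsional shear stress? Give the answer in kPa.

2960 kPa

J = πd⁴/32 = π(0.0925)⁴/32 = 7.187×10^-6 m⁴.
τ_max = T·r/J = 460.0 × 0.0462 / 7.187×10^-6 = 2.960×10^6 Pa.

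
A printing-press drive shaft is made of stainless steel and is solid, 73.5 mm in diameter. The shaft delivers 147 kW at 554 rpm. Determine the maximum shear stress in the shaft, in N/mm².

32.5 N/mm²

ω = 2π·554/60 = 58.01 rad/s, so T = P/ω = 147×10³ / 58.01 = 2534 N·m.
J = πd⁴/32 = π(0.0735)⁴/32 = 2.865×10^-6 m⁴.
τ_max = T·r/J = 2534 × 0.0367 / 2.865×10^-6 = 3.250×10^7 Pa.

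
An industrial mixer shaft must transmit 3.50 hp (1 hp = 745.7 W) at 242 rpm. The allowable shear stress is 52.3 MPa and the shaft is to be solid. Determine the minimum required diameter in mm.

21.6 mm

ω = 2π·242/60 = 25.34 rad/s, so T = P/ω = 3.50×745.7 / 25.34 = 103.0 N·m.
For a solid shaft τ_max = 16T/(πd³), so d = (16T/(π τ_allow))^(1/3) = (16·103.0/(π·5.23×10^7))^(1/3) = 0.02157 m.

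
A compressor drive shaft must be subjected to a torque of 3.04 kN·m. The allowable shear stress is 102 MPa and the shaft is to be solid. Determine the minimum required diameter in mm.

For a solid shaft τ_max = 16T/(πd³), so d = (16T/(π τ_allow))^(1/3) = (16·3040/(π·1.02×10^8))^(1/3) = 0.05334 m.

53.3 mm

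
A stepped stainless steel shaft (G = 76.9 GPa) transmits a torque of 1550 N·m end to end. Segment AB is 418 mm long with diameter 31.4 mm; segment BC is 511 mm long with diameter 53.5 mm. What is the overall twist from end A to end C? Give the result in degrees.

J_AB = π(0.0314)⁴/32 = 9.54×10^-8 m⁴; J_BC = π(0.0535)⁴/32 = 8.04×10^-7 m⁴.
θ = (T/G)·Σ L_i/J_i = (1550/76.9×10⁹)·(0.418/9.54×10^-8 + 0.511/8.04×10^-7) = 0.1011 rad.

5.79°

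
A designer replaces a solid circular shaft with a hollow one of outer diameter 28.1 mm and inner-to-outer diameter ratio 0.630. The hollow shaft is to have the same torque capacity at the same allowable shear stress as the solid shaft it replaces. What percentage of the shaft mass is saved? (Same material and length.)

Equal τ_max and T ⇒ the solid shaft needs d_s³ = d_o³(1−k⁴), so d_s = 28.1·(1−0.630⁴)^(1/3) = 26.54 mm.
Area ratio A_h/A_s = d_o²(1−k²)/d_s² = (1−k²)/(1−k⁴)^(2/3) = 0.6761.
Mass saving = 1 − 0.6761 = 32.4 %.

32.4 %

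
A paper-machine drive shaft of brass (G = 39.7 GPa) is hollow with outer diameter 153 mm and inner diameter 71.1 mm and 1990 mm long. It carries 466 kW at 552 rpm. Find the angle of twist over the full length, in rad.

0.00788 rad

ω = 2π·552/60 = 57.81 rad/s, so T = P/ω = 466×10³ / 57.81 = 8062 N·m.
J = π(d_o⁴ − d_i⁴)/32 = π(0.153⁴ − 0.0711⁴)/32 = 5.129×10^-5 m⁴.
θ = T·L/(G·J) = 8062 × 1.99 / (39.7×10⁹ × 5.129×10^-5) = 7.879×10^-3 rad.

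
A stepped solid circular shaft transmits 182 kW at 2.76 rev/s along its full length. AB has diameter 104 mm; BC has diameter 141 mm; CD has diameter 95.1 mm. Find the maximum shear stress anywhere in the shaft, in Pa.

6.21e7 Pa

ω = 2π·2.76 = 17.34 rad/s, so T = P/ω = 182×10³ / 17.34 = 10490 N·m.
Under the same torque, τ_max = 16T/(πd³) is largest where d is smallest — segment CD (d = 95.1 mm).
τ_max = 16·10490/(π·(0.0951)³) = 6.215×10^7 Pa.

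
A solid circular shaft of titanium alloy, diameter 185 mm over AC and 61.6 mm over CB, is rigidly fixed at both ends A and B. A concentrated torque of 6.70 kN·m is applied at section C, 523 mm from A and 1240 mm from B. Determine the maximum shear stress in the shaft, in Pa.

Compatibility: T_A·a/J_AC = T_B·b/J_CB with T_A + T_B = T₀.
J_AC = 1.15×10^-4 m⁴, J_CB = 1.41×10^-6 m⁴, so T_A = T₀·(J_AC/a)/((J_AC/a)+(J_CB/b)) = 6665 N·m, T_B = 34.56 N·m.
τ in each portion: τ_AC = 5.36×10^6 Pa, τ_CB = 7.53×10^5 Pa; maximum is in AC.
τ_max = T_AC·r/J = 6665·0.0925/1.15×10^-4 = 5.361×10^6 Pa.

5.36e6 Pa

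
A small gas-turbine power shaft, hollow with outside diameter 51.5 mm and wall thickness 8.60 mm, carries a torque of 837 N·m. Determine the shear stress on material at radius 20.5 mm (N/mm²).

30.9 N/mm²

J = π(d_o⁴ − d_i⁴)/32 = π(0.0515⁴ − 0.0343⁴)/32 = 5.547×10^-7 m⁴.
Shear stress varies linearly with radius: τ = T·r/J = 837.0 × 0.0205 / 5.547×10^-7 = 3.093×10^7 Pa.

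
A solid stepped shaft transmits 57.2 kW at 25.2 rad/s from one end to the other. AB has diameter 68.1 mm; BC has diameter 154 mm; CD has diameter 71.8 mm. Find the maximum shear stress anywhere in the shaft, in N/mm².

36.6 N/mm²

ω = 25.2 rad/s, so T = P/ω = 57.2×10³ / 25.20 = 2270 N·m.
Under the same torque, τ_max = 16T/(πd³) is largest where d is smallest — segment AB (d = 68.1 mm).
τ_max = 16·2270/(π·(0.0681)³) = 3.660×10^7 Pa.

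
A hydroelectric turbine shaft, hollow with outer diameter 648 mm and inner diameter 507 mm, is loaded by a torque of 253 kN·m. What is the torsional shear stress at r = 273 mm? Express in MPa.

6.38 MPa

J = π(d_o⁴ − d_i⁴)/32 = π(0.648⁴ − 0.507⁴)/32 = 0.01082 m⁴.
Shear stress varies linearly with radius: τ = T·r/J = 253000 × 0.273 / 0.01082 = 6.382×10^6 Pa.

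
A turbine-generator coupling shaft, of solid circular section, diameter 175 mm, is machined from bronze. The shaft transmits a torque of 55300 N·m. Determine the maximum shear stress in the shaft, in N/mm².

J = πd⁴/32 = π(0.175)⁴/32 = 9.208×10^-5 m⁴.
τ_max = T·r/J = 55300 × 0.0875 / 9.208×10^-5 = 5.255×10^7 Pa.

52.6 N/mm²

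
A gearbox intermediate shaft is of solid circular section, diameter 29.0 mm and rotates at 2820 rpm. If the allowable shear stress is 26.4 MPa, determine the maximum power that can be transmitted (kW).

J = πd⁴/32 = π(0.0290)⁴/32 = 6.944×10^-8 m⁴.
T_max = τ_allow·J/r = 2.64×10^7 × 6.944×10^-8 / 0.0145 = 126.4 N·m.
ω = 2π·2820/60 = 295.3 rad/s, so P_max = T_max·ω = 3.733×10^4 W.

37.3 kW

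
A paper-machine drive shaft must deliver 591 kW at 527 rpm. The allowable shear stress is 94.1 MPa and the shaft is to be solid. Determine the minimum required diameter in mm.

83.4 mm

ω = 2π·527/60 = 55.19 rad/s, so T = P/ω = 591×10³ / 55.19 = 10710 N·m.
For a solid shaft τ_max = 16T/(πd³), so d = (16T/(π τ_allow))^(1/3) = (16·10710/(π·9.41×10^7))^(1/3) = 0.08338 m.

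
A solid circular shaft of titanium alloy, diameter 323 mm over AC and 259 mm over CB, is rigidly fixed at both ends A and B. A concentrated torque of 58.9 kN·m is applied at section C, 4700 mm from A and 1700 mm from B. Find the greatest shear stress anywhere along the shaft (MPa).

Compatibility: T_A·a/J_AC = T_B·b/J_CB with T_A + T_B = T₀.
J_AC = 1.07×10^-3 m⁴, J_CB = 4.42×10^-4 m⁴, so T_A = T₀·(J_AC/a)/((J_AC/a)+(J_CB/b)) = 27490 N·m, T_B = 31410 N·m.
τ in each portion: τ_AC = 4.15×10^6 Pa, τ_CB = 9.21×10^6 Pa; maximum is in CB.
τ_max = T_CB·r/J = 31410·0.130/4.42×10^-4 = 9.209×10^6 Pa.

9.21 MPa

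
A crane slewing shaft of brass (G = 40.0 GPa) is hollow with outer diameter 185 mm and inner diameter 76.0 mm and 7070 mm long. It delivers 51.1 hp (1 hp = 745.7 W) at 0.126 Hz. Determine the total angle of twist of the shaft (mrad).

76.1 mrad

ω = 2π·0.126 = 0.7917 rad/s, so T = P/ω = 51.1×745.7 / 0.7917 = 48130 N·m.
J = π(d_o⁴ − d_i⁴)/32 = π(0.185⁴ − 0.0760⁴)/32 = 1.117×10^-4 m⁴.
θ = T·L/(G·J) = 48130 × 7.07 / (40.0×10⁹ × 1.117×10^-4) = 0.07615 rad.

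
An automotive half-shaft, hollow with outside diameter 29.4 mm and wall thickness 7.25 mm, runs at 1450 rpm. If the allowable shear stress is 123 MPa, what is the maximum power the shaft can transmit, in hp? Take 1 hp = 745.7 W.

J = π(d_o⁴ − d_i⁴)/32 = π(0.0294⁴ − 0.0149⁴)/32 = 6.851×10^-8 m⁴.
T_max = τ_allow·J/r = 1.23×10^8 × 6.851×10^-8 / 0.0147 = 573.2 N·m.
ω = 2π·1450/60 = 151.8 rad/s, so P_max = T_max·ω = 8.704×10^4 W.

117 hp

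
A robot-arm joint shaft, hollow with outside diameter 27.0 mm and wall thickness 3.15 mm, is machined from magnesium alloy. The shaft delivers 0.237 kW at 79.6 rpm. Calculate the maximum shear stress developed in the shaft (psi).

1630 psi

ω = 2π·79.6/60 = 8.336 rad/s, so T = P/ω = 0.237×10³ / 8.336 = 28.43 N·m.
J = π(d_o⁴ − d_i⁴)/32 = π(0.0270⁴ − 0.0207⁴)/32 = 3.415×10^-8 m⁴.
τ_max = T·r/J = 28.43 × 0.0135 / 3.415×10^-8 = 1.124×10^7 Pa.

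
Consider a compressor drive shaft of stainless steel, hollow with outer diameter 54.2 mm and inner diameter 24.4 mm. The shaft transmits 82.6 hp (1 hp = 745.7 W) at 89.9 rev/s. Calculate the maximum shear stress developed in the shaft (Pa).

ω = 2π·89.9 = 564.9 rad/s, so T = P/ω = 82.6×745.7 / 564.9 = 109.0 N·m.
J = π(d_o⁴ − d_i⁴)/32 = π(0.0542⁴ − 0.0244⁴)/32 = 8.124×10^-7 m⁴.
τ_max = T·r/J = 109.0 × 0.0271 / 8.124×10^-7 = 3.637×10^6 Pa.

3.64e6 Pa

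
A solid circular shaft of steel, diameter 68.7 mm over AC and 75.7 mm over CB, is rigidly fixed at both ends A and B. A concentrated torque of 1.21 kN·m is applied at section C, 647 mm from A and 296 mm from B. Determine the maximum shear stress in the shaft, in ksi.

Compatibility: T_A·a/J_AC = T_B·b/J_CB with T_A + T_B = T₀.
J_AC = 2.19×10^-6 m⁴, J_CB = 3.22×10^-6 m⁴, so T_A = T₀·(J_AC/a)/((J_AC/a)+(J_CB/b)) = 286.6 N·m, T_B = 923.4 N·m.
τ in each portion: τ_AC = 4.50×10^6 Pa, τ_CB = 1.08×10^7 Pa; maximum is in CB.
τ_max = T_CB·r/J = 923.4·0.0379/3.22×10^-6 = 1.084×10^7 Pa.

1.57 ksi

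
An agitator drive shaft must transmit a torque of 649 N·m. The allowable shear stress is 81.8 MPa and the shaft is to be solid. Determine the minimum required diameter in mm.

For a solid shaft τ_max = 16T/(πd³), so d = (16T/(π τ_allow))^(1/3) = (16·649.0/(π·8.18×10^7))^(1/3) = 0.03432 m.

34.3 mm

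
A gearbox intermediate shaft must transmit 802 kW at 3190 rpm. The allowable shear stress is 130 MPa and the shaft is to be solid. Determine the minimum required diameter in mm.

45.5 mm

ω = 2π·3190/60 = 334.1 rad/s, so T = P/ω = 802×10³ / 334.1 = 2401 N·m.
For a solid shaft τ_max = 16T/(πd³), so d = (16T/(π τ_allow))^(1/3) = (16·2401/(π·1.30×10^8))^(1/3) = 0.04548 m.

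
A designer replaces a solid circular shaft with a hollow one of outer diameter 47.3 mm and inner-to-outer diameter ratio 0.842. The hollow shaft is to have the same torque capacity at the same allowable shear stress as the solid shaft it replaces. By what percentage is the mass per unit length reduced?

Equal τ_max and T ⇒ the solid shaft needs d_s³ = d_o³(1−k⁴), so d_s = 47.3·(1−0.842⁴)^(1/3) = 37.48 mm.
Area ratio A_h/A_s = d_o²(1−k²)/d_s² = (1−k²)/(1−k⁴)^(2/3) = 0.4636.
Mass saving = 1 − 0.4636 = 53.6 %.

53.6 %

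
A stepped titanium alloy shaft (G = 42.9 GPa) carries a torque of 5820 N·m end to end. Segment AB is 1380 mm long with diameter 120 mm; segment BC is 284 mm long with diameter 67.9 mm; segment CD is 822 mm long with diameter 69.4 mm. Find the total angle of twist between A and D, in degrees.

J_AB = π(0.120)⁴/32 = 2.04×10^-5 m⁴; J_BC = π(0.0679)⁴/32 = 2.09×10^-6 m⁴; J_CD = π(0.0694)⁴/32 = 2.28×10^-6 m⁴.
θ = (T/G)·Σ L_i/J_i = (5820/42.9×10⁹)·(1.38/2.04×10^-5 + 0.284/2.09×10^-6 + 0.822/2.28×10^-6) = 0.07663 rad.

4.39°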